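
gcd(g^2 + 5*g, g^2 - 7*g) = g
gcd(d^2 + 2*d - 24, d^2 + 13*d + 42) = d + 6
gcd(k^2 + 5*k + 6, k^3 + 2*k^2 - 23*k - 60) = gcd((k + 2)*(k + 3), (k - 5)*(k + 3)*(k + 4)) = k + 3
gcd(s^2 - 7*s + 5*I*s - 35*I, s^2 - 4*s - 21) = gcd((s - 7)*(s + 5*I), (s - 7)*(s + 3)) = s - 7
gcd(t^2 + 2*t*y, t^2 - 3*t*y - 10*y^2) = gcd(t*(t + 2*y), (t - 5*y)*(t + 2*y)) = t + 2*y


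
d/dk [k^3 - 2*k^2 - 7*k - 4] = 3*k^2 - 4*k - 7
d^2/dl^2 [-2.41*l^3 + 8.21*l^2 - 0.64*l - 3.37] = 16.42 - 14.46*l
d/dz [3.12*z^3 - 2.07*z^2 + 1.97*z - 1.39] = 9.36*z^2 - 4.14*z + 1.97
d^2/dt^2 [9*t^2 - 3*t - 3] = 18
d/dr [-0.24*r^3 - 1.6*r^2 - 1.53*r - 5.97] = -0.72*r^2 - 3.2*r - 1.53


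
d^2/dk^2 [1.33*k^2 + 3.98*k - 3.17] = 2.66000000000000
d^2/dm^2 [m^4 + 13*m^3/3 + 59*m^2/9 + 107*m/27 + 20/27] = 12*m^2 + 26*m + 118/9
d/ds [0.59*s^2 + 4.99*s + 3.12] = 1.18*s + 4.99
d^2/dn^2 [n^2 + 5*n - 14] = 2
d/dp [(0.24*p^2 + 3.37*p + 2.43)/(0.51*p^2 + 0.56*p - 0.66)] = (-1.5843*p^2 - 2.7954*p - 3.585)/(0.2601*p^4 + 0.5712*p^3 - 0.3596*p^2 - 0.7392*p + 0.4356)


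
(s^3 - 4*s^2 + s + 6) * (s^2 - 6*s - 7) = s^5 - 10*s^4 + 18*s^3 + 28*s^2 - 43*s - 42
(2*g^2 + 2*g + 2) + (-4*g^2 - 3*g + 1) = -2*g^2 - g + 3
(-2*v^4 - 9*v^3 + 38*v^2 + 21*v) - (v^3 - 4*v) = -2*v^4 - 10*v^3 + 38*v^2 + 25*v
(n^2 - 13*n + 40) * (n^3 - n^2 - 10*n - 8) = n^5 - 14*n^4 + 43*n^3 + 82*n^2 - 296*n - 320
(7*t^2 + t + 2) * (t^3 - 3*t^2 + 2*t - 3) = 7*t^5 - 20*t^4 + 13*t^3 - 25*t^2 + t - 6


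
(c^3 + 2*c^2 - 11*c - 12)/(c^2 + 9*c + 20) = (c^2 - 2*c - 3)/(c + 5)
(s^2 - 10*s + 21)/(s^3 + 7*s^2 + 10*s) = (s^2 - 10*s + 21)/(s*(s^2 + 7*s + 10))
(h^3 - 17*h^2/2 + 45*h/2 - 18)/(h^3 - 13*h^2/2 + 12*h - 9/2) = (2*h^2 - 11*h + 12)/(2*h^2 - 7*h + 3)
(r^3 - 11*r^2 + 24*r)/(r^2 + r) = (r^2 - 11*r + 24)/(r + 1)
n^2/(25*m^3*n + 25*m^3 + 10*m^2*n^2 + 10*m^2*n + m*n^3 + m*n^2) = n^2/(m*(25*m^2*n + 25*m^2 + 10*m*n^2 + 10*m*n + n^3 + n^2))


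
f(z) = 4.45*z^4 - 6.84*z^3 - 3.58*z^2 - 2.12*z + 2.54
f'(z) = 17.8*z^3 - 20.52*z^2 - 7.16*z - 2.12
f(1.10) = -6.71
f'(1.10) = -11.13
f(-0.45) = 3.57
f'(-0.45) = -4.68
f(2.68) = 69.04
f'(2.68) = 173.94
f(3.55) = 350.65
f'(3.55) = 510.21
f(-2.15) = 153.61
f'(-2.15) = -258.48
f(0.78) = -2.89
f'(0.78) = -11.74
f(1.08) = -6.49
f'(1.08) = -11.36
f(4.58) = 1218.64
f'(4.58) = 1244.73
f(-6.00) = 7131.02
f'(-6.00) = -4542.68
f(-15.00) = 247595.09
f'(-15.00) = -64586.72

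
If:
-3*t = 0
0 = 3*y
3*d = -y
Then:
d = 0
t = 0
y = 0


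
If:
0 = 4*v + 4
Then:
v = -1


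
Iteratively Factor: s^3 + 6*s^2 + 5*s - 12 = (s + 4)*(s^2 + 2*s - 3) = (s + 3)*(s + 4)*(s - 1)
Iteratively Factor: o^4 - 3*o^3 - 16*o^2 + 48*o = (o - 3)*(o^3 - 16*o) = (o - 3)*(o + 4)*(o^2 - 4*o) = o*(o - 3)*(o + 4)*(o - 4)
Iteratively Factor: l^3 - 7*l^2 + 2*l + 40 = (l + 2)*(l^2 - 9*l + 20) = (l - 5)*(l + 2)*(l - 4)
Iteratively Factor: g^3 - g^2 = (g)*(g^2 - g) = g^2*(g - 1)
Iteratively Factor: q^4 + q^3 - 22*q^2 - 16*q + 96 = (q + 3)*(q^3 - 2*q^2 - 16*q + 32) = (q - 2)*(q + 3)*(q^2 - 16) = (q - 4)*(q - 2)*(q + 3)*(q + 4)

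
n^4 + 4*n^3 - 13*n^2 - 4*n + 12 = (n - 2)*(n - 1)*(n + 1)*(n + 6)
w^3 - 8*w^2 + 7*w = w*(w - 7)*(w - 1)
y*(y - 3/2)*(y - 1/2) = y^3 - 2*y^2 + 3*y/4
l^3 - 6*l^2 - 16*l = l*(l - 8)*(l + 2)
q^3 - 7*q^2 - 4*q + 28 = (q - 7)*(q - 2)*(q + 2)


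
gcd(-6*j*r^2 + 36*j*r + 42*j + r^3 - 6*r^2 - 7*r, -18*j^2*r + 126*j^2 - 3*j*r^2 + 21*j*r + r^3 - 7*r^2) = -6*j*r + 42*j + r^2 - 7*r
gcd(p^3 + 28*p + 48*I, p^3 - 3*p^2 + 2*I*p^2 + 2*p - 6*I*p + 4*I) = p + 2*I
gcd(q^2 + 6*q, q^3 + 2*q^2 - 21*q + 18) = q + 6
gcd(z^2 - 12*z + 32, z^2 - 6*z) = 1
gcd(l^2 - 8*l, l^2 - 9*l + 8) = l - 8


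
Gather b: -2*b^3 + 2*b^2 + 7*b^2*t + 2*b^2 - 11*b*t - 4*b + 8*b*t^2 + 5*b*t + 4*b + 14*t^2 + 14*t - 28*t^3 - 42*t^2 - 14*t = -2*b^3 + b^2*(7*t + 4) + b*(8*t^2 - 6*t) - 28*t^3 - 28*t^2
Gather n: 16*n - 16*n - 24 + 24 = 0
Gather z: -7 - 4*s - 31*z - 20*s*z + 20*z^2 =-4*s + 20*z^2 + z*(-20*s - 31) - 7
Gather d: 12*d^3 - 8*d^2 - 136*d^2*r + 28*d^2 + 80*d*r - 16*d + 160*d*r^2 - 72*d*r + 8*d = 12*d^3 + d^2*(20 - 136*r) + d*(160*r^2 + 8*r - 8)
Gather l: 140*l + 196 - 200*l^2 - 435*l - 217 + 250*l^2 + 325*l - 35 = 50*l^2 + 30*l - 56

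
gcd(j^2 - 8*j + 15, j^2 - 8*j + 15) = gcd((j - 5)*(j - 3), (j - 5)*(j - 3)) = j^2 - 8*j + 15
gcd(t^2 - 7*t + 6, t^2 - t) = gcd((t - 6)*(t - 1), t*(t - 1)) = t - 1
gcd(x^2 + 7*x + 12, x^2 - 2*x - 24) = x + 4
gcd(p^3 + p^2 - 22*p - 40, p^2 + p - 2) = p + 2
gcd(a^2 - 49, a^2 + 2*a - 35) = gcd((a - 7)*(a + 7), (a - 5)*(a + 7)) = a + 7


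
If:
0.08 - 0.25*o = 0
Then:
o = 0.32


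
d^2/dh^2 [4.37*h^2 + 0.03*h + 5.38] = 8.74000000000000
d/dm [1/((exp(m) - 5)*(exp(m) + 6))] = (-2*exp(m) - 1)*exp(m)/(exp(4*m) + 2*exp(3*m) - 59*exp(2*m) - 60*exp(m) + 900)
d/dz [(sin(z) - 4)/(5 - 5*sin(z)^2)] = (sin(z)^2 - 8*sin(z) + 1)/(5*cos(z)^3)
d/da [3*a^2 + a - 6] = 6*a + 1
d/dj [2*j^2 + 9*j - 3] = 4*j + 9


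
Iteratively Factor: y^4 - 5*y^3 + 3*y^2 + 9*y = (y - 3)*(y^3 - 2*y^2 - 3*y) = y*(y - 3)*(y^2 - 2*y - 3) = y*(y - 3)^2*(y + 1)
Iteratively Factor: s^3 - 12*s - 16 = (s + 2)*(s^2 - 2*s - 8) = (s + 2)^2*(s - 4)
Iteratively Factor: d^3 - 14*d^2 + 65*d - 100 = (d - 5)*(d^2 - 9*d + 20) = (d - 5)^2*(d - 4)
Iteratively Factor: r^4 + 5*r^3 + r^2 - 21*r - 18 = (r + 3)*(r^3 + 2*r^2 - 5*r - 6) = (r - 2)*(r + 3)*(r^2 + 4*r + 3) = (r - 2)*(r + 1)*(r + 3)*(r + 3)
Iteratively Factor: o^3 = (o)*(o^2) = o^2*(o)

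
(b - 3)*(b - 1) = b^2 - 4*b + 3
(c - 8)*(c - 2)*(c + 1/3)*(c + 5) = c^4 - 14*c^3/3 - 107*c^2/3 + 206*c/3 + 80/3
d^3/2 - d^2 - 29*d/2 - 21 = (d/2 + 1)*(d - 7)*(d + 3)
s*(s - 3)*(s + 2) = s^3 - s^2 - 6*s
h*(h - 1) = h^2 - h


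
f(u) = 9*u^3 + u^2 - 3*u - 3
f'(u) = 27*u^2 + 2*u - 3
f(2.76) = 185.56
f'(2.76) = 208.20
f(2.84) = 202.70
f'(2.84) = 220.45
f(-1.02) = -8.45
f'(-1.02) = 23.05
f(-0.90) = -6.05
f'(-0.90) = 17.07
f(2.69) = 171.35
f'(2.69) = 197.75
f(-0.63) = -2.96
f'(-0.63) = 6.46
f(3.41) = 355.26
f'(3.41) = 317.78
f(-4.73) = -918.85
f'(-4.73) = 591.61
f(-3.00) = -228.00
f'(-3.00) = 234.00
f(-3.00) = -228.00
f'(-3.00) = 234.00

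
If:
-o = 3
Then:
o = -3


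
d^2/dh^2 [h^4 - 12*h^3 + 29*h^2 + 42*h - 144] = 12*h^2 - 72*h + 58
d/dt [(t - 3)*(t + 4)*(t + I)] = 3*t^2 + 2*t*(1 + I) - 12 + I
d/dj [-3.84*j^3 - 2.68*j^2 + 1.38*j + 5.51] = -11.52*j^2 - 5.36*j + 1.38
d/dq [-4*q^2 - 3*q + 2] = -8*q - 3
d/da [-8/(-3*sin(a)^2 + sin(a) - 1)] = 8*(1 - 6*sin(a))*cos(a)/(3*sin(a)^2 - sin(a) + 1)^2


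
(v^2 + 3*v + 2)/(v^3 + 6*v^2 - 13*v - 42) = (v + 1)/(v^2 + 4*v - 21)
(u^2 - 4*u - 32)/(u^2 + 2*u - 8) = (u - 8)/(u - 2)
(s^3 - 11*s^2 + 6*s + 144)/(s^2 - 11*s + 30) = (s^2 - 5*s - 24)/(s - 5)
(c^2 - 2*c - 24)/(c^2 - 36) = (c + 4)/(c + 6)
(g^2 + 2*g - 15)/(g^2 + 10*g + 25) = (g - 3)/(g + 5)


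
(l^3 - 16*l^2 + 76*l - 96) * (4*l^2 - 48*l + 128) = 4*l^5 - 112*l^4 + 1200*l^3 - 6080*l^2 + 14336*l - 12288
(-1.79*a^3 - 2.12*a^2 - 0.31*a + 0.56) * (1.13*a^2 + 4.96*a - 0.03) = -2.0227*a^5 - 11.274*a^4 - 10.8118*a^3 - 0.8412*a^2 + 2.7869*a - 0.0168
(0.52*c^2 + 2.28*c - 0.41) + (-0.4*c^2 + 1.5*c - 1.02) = 0.12*c^2 + 3.78*c - 1.43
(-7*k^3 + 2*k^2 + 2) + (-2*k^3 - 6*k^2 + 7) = -9*k^3 - 4*k^2 + 9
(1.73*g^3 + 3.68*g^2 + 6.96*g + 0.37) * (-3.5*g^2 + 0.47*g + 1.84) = -6.055*g^5 - 12.0669*g^4 - 19.4472*g^3 + 8.7474*g^2 + 12.9803*g + 0.6808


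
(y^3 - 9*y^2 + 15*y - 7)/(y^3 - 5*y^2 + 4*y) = (y^2 - 8*y + 7)/(y*(y - 4))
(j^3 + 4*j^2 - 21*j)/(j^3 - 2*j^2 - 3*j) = (j + 7)/(j + 1)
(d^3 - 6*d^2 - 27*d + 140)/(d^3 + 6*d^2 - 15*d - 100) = (d - 7)/(d + 5)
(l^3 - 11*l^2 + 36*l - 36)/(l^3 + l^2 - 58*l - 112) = (l^3 - 11*l^2 + 36*l - 36)/(l^3 + l^2 - 58*l - 112)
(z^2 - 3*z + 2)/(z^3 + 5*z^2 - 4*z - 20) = (z - 1)/(z^2 + 7*z + 10)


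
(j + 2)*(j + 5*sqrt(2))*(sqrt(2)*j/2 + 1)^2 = j^4/2 + j^3 + 7*sqrt(2)*j^3/2 + 7*sqrt(2)*j^2 + 11*j^2 + 5*sqrt(2)*j + 22*j + 10*sqrt(2)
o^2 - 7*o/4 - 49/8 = (o - 7/2)*(o + 7/4)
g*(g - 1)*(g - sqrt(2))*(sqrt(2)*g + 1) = sqrt(2)*g^4 - sqrt(2)*g^3 - g^3 - sqrt(2)*g^2 + g^2 + sqrt(2)*g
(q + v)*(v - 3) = q*v - 3*q + v^2 - 3*v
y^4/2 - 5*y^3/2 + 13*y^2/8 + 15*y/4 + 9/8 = (y/2 + 1/4)*(y - 3)^2*(y + 1/2)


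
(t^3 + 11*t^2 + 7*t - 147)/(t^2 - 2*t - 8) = (-t^3 - 11*t^2 - 7*t + 147)/(-t^2 + 2*t + 8)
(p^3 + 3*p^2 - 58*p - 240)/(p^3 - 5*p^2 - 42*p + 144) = (p + 5)/(p - 3)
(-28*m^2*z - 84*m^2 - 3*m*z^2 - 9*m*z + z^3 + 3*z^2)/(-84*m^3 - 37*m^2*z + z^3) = (z + 3)/(3*m + z)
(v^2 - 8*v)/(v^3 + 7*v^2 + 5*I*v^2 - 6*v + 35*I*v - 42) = v*(v - 8)/(v^3 + v^2*(7 + 5*I) + v*(-6 + 35*I) - 42)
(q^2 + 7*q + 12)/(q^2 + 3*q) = (q + 4)/q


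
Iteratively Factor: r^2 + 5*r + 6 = (r + 2)*(r + 3)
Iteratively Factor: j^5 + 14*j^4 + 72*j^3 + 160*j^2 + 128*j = (j + 2)*(j^4 + 12*j^3 + 48*j^2 + 64*j) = (j + 2)*(j + 4)*(j^3 + 8*j^2 + 16*j) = (j + 2)*(j + 4)^2*(j^2 + 4*j) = (j + 2)*(j + 4)^3*(j)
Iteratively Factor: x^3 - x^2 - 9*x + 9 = (x - 3)*(x^2 + 2*x - 3) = (x - 3)*(x + 3)*(x - 1)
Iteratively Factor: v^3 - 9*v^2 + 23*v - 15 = (v - 5)*(v^2 - 4*v + 3) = (v - 5)*(v - 1)*(v - 3)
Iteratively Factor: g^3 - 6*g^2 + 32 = (g - 4)*(g^2 - 2*g - 8) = (g - 4)^2*(g + 2)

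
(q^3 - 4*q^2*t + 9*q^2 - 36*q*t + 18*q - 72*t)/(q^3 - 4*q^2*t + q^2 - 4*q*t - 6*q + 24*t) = (q + 6)/(q - 2)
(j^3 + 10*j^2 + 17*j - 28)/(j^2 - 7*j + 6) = (j^2 + 11*j + 28)/(j - 6)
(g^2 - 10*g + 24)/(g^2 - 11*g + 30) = (g - 4)/(g - 5)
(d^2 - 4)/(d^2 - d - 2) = (d + 2)/(d + 1)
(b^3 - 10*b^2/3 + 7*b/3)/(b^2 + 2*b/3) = (3*b^2 - 10*b + 7)/(3*b + 2)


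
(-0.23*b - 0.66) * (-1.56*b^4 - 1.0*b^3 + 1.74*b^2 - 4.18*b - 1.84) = 0.3588*b^5 + 1.2596*b^4 + 0.2598*b^3 - 0.187*b^2 + 3.182*b + 1.2144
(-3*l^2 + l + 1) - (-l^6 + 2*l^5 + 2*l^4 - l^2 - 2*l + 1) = l^6 - 2*l^5 - 2*l^4 - 2*l^2 + 3*l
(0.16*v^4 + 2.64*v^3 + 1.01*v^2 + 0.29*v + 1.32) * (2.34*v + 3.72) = 0.3744*v^5 + 6.7728*v^4 + 12.1842*v^3 + 4.4358*v^2 + 4.1676*v + 4.9104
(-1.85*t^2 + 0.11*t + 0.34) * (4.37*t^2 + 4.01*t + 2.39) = -8.0845*t^4 - 6.9378*t^3 - 2.4946*t^2 + 1.6263*t + 0.8126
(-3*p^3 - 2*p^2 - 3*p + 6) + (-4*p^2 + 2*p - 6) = -3*p^3 - 6*p^2 - p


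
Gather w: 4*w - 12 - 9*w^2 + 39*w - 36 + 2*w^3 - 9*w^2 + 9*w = 2*w^3 - 18*w^2 + 52*w - 48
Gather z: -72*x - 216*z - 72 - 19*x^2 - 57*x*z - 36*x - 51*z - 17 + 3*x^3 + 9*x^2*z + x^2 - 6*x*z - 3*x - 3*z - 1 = 3*x^3 - 18*x^2 - 111*x + z*(9*x^2 - 63*x - 270) - 90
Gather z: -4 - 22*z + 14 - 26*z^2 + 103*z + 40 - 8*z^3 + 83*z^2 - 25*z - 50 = -8*z^3 + 57*z^2 + 56*z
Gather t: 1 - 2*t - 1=-2*t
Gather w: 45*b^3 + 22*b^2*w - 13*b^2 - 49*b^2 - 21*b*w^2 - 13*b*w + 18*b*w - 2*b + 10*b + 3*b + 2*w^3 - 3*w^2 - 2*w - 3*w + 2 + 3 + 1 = 45*b^3 - 62*b^2 + 11*b + 2*w^3 + w^2*(-21*b - 3) + w*(22*b^2 + 5*b - 5) + 6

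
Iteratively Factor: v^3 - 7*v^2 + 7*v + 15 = (v - 5)*(v^2 - 2*v - 3) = (v - 5)*(v - 3)*(v + 1)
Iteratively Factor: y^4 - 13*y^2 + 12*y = (y - 1)*(y^3 + y^2 - 12*y) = (y - 3)*(y - 1)*(y^2 + 4*y) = y*(y - 3)*(y - 1)*(y + 4)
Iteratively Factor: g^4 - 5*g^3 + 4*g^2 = (g)*(g^3 - 5*g^2 + 4*g) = g^2*(g^2 - 5*g + 4) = g^2*(g - 4)*(g - 1)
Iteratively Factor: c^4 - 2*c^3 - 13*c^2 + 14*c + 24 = (c - 2)*(c^3 - 13*c - 12) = (c - 2)*(c + 3)*(c^2 - 3*c - 4) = (c - 4)*(c - 2)*(c + 3)*(c + 1)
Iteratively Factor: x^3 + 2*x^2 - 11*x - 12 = (x - 3)*(x^2 + 5*x + 4) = (x - 3)*(x + 1)*(x + 4)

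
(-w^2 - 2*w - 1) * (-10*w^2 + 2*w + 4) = 10*w^4 + 18*w^3 + 2*w^2 - 10*w - 4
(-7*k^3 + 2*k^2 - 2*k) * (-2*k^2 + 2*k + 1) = 14*k^5 - 18*k^4 + k^3 - 2*k^2 - 2*k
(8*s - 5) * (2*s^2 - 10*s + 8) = 16*s^3 - 90*s^2 + 114*s - 40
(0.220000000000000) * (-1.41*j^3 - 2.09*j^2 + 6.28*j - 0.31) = -0.3102*j^3 - 0.4598*j^2 + 1.3816*j - 0.0682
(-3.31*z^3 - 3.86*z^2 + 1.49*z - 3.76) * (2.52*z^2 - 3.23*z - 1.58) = -8.3412*z^5 + 0.9641*z^4 + 21.4524*z^3 - 8.1891*z^2 + 9.7906*z + 5.9408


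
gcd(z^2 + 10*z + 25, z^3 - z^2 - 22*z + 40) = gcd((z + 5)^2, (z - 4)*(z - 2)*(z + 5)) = z + 5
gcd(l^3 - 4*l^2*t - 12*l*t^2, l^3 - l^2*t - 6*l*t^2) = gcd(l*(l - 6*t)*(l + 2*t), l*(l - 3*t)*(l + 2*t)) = l^2 + 2*l*t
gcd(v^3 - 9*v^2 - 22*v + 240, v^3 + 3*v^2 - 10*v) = v + 5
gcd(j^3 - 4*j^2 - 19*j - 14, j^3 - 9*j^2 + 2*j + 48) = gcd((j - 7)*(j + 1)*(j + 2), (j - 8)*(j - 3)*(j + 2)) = j + 2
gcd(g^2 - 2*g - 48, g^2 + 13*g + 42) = g + 6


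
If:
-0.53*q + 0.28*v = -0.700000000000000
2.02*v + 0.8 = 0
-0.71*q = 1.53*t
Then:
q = 1.11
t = -0.52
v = -0.40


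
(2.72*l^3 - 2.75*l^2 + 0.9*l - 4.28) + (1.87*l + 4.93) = 2.72*l^3 - 2.75*l^2 + 2.77*l + 0.649999999999999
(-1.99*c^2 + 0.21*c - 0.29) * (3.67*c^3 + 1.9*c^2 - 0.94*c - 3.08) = -7.3033*c^5 - 3.0103*c^4 + 1.2053*c^3 + 5.3808*c^2 - 0.3742*c + 0.8932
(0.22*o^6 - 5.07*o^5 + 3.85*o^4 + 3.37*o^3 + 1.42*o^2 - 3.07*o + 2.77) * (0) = 0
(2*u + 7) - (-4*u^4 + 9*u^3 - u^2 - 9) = 4*u^4 - 9*u^3 + u^2 + 2*u + 16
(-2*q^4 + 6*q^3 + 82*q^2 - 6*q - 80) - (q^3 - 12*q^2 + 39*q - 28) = -2*q^4 + 5*q^3 + 94*q^2 - 45*q - 52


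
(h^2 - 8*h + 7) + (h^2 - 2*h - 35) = 2*h^2 - 10*h - 28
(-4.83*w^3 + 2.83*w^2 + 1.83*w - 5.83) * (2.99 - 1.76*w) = 8.5008*w^4 - 19.4225*w^3 + 5.2409*w^2 + 15.7325*w - 17.4317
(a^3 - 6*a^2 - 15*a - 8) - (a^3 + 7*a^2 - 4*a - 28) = -13*a^2 - 11*a + 20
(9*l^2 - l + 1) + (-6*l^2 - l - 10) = 3*l^2 - 2*l - 9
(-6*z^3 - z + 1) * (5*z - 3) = -30*z^4 + 18*z^3 - 5*z^2 + 8*z - 3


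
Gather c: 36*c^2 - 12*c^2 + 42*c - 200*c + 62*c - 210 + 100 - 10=24*c^2 - 96*c - 120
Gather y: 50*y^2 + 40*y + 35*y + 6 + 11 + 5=50*y^2 + 75*y + 22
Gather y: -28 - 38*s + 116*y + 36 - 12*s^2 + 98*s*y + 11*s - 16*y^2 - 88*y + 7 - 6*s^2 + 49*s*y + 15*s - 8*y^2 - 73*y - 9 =-18*s^2 - 12*s - 24*y^2 + y*(147*s - 45) + 6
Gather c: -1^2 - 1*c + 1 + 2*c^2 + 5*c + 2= 2*c^2 + 4*c + 2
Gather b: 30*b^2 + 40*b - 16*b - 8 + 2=30*b^2 + 24*b - 6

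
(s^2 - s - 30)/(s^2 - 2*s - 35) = (s - 6)/(s - 7)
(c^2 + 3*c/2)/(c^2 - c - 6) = c*(2*c + 3)/(2*(c^2 - c - 6))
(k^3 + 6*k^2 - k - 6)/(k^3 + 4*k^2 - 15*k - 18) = (k - 1)/(k - 3)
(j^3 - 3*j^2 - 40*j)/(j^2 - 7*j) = (j^2 - 3*j - 40)/(j - 7)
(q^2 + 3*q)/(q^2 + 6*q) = (q + 3)/(q + 6)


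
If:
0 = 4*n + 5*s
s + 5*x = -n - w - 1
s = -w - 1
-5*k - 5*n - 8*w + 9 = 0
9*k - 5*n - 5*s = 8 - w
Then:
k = 265/259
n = 270/259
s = -216/259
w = -43/259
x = -54/259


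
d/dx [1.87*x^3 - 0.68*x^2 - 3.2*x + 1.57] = 5.61*x^2 - 1.36*x - 3.2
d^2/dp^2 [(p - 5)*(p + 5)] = 2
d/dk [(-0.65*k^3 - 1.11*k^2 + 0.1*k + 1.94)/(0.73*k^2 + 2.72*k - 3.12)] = (-0.4745*k^4 - 3.536*k^3 + 2.9918*k^2 + 4.094*k - 5.5888)/(0.5329*k^4 + 3.9712*k^3 + 2.8432*k^2 - 16.9728*k + 9.7344)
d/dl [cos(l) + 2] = -sin(l)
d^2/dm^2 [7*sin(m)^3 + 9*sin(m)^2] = -63*sin(m)^3 - 36*sin(m)^2 + 42*sin(m) + 18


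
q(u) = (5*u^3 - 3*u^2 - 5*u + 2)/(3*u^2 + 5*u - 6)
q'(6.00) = 1.56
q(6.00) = 7.15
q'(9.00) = 1.61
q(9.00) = 11.91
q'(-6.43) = 1.15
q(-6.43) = -16.52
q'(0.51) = 2.31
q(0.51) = 0.25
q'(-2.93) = -37.42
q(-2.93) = -26.42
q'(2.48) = 1.39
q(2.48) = 1.91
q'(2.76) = 1.41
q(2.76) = 2.30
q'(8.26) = 1.60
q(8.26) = 10.73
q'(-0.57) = -0.49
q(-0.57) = -0.37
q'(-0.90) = -1.55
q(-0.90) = -0.05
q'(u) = (-6*u - 5)*(5*u^3 - 3*u^2 - 5*u + 2)/(3*u^2 + 5*u - 6)^2 + (15*u^2 - 6*u - 5)/(3*u^2 + 5*u - 6) = (15*u^4 + 50*u^3 - 90*u^2 + 24*u + 20)/(9*u^4 + 30*u^3 - 11*u^2 - 60*u + 36)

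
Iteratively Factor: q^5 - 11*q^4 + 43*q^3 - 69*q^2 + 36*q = (q - 3)*(q^4 - 8*q^3 + 19*q^2 - 12*q) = q*(q - 3)*(q^3 - 8*q^2 + 19*q - 12) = q*(q - 4)*(q - 3)*(q^2 - 4*q + 3) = q*(q - 4)*(q - 3)^2*(q - 1)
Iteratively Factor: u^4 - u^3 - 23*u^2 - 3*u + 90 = (u - 2)*(u^3 + u^2 - 21*u - 45) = (u - 2)*(u + 3)*(u^2 - 2*u - 15) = (u - 2)*(u + 3)^2*(u - 5)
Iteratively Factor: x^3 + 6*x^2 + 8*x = (x + 4)*(x^2 + 2*x) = (x + 2)*(x + 4)*(x)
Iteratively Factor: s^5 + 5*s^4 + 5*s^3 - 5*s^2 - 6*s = (s)*(s^4 + 5*s^3 + 5*s^2 - 5*s - 6) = s*(s + 1)*(s^3 + 4*s^2 + s - 6) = s*(s - 1)*(s + 1)*(s^2 + 5*s + 6) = s*(s - 1)*(s + 1)*(s + 3)*(s + 2)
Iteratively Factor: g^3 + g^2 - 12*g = (g + 4)*(g^2 - 3*g) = (g - 3)*(g + 4)*(g)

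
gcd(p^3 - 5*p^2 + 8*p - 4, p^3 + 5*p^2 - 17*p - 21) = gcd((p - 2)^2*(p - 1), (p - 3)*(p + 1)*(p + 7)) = 1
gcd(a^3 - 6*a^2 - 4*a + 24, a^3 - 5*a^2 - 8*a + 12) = a^2 - 4*a - 12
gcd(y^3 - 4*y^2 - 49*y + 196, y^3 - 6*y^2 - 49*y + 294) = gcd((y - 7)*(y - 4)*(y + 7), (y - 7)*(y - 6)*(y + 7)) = y^2 - 49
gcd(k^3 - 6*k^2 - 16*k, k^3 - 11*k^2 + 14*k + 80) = k^2 - 6*k - 16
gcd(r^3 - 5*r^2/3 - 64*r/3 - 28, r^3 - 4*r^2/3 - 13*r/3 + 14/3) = r + 2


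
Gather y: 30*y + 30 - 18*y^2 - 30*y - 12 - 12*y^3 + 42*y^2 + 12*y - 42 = -12*y^3 + 24*y^2 + 12*y - 24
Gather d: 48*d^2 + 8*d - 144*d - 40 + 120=48*d^2 - 136*d + 80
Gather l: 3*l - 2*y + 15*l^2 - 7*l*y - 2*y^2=15*l^2 + l*(3 - 7*y) - 2*y^2 - 2*y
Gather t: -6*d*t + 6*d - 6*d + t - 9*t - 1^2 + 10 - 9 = t*(-6*d - 8)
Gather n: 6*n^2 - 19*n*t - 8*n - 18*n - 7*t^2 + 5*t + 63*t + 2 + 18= 6*n^2 + n*(-19*t - 26) - 7*t^2 + 68*t + 20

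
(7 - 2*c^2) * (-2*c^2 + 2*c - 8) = 4*c^4 - 4*c^3 + 2*c^2 + 14*c - 56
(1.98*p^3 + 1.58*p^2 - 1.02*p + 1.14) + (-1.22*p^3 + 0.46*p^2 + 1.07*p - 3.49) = 0.76*p^3 + 2.04*p^2 + 0.05*p - 2.35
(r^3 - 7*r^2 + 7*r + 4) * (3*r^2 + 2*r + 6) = 3*r^5 - 19*r^4 + 13*r^3 - 16*r^2 + 50*r + 24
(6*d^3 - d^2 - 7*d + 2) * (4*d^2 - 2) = 24*d^5 - 4*d^4 - 40*d^3 + 10*d^2 + 14*d - 4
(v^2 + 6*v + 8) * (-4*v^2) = -4*v^4 - 24*v^3 - 32*v^2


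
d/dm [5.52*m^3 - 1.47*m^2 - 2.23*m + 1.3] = 16.56*m^2 - 2.94*m - 2.23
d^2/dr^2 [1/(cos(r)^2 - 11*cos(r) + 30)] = (-4*sin(r)^4 + 3*sin(r)^2 - 1485*cos(r)/4 + 33*cos(3*r)/4 + 183)/((cos(r) - 6)^3*(cos(r) - 5)^3)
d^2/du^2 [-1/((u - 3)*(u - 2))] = 2*(-(u - 3)^2 - (u - 3)*(u - 2) - (u - 2)^2)/((u - 3)^3*(u - 2)^3)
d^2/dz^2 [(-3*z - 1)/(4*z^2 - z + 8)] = 2*(-(3*z + 1)*(8*z - 1)^2 + (36*z + 1)*(4*z^2 - z + 8))/(4*z^2 - z + 8)^3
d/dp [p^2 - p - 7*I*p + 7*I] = 2*p - 1 - 7*I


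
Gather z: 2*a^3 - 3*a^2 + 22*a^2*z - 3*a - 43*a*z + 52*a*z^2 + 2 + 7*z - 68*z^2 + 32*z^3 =2*a^3 - 3*a^2 - 3*a + 32*z^3 + z^2*(52*a - 68) + z*(22*a^2 - 43*a + 7) + 2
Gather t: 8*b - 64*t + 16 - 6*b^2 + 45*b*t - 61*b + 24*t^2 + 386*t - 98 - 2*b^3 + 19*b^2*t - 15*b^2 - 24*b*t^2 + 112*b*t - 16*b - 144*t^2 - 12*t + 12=-2*b^3 - 21*b^2 - 69*b + t^2*(-24*b - 120) + t*(19*b^2 + 157*b + 310) - 70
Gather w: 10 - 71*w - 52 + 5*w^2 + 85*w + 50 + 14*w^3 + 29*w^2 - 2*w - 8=14*w^3 + 34*w^2 + 12*w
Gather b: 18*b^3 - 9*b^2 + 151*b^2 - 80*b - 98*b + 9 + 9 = 18*b^3 + 142*b^2 - 178*b + 18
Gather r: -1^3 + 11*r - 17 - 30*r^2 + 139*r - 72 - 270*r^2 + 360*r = -300*r^2 + 510*r - 90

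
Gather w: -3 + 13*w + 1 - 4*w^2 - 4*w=-4*w^2 + 9*w - 2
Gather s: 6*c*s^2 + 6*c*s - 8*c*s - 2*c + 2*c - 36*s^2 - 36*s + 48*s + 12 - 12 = s^2*(6*c - 36) + s*(12 - 2*c)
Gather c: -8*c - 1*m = -8*c - m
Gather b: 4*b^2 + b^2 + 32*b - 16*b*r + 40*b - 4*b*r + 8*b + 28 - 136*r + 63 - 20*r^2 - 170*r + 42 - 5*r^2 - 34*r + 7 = 5*b^2 + b*(80 - 20*r) - 25*r^2 - 340*r + 140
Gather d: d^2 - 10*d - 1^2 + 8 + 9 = d^2 - 10*d + 16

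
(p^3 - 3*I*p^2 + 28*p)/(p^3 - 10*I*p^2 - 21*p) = (p + 4*I)/(p - 3*I)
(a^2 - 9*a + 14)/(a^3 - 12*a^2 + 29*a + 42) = (a - 2)/(a^2 - 5*a - 6)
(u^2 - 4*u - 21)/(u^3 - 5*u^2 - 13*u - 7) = (u + 3)/(u^2 + 2*u + 1)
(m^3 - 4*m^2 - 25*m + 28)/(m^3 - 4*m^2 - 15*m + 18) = (m^2 - 3*m - 28)/(m^2 - 3*m - 18)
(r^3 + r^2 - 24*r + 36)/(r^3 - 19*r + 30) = (r + 6)/(r + 5)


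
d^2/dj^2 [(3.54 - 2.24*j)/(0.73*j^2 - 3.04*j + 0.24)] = (-(1.46*j - 3.04)*(2.24*j - 3.54)*(2.92*j - 6.08) + (9.8112*j - 18.7876)*(0.73*j^2 - 3.04*j + 0.24))/(0.73*j^2 - 3.04*j + 0.24)^3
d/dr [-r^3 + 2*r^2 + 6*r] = -3*r^2 + 4*r + 6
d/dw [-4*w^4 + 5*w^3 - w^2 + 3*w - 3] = -16*w^3 + 15*w^2 - 2*w + 3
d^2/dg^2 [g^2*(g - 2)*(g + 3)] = 12*g^2 + 6*g - 12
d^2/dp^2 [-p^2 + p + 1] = -2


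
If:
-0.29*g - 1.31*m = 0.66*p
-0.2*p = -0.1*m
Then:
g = -11.3103448275862*p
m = 2.0*p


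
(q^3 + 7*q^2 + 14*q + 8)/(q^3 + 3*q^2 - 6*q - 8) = (q + 2)/(q - 2)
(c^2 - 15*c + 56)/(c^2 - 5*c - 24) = (c - 7)/(c + 3)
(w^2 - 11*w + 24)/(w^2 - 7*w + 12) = (w - 8)/(w - 4)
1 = 1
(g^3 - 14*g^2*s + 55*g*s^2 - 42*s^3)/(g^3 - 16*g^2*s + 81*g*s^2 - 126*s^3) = (-g + s)/(-g + 3*s)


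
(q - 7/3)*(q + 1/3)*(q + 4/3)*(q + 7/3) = q^4 + 5*q^3/3 - 5*q^2 - 245*q/27 - 196/81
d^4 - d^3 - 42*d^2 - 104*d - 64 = (d - 8)*(d + 1)*(d + 2)*(d + 4)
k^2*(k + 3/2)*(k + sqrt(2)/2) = k^4 + sqrt(2)*k^3/2 + 3*k^3/2 + 3*sqrt(2)*k^2/4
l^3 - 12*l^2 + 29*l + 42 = (l - 7)*(l - 6)*(l + 1)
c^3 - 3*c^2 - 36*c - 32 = (c - 8)*(c + 1)*(c + 4)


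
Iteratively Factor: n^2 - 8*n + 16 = (n - 4)*(n - 4)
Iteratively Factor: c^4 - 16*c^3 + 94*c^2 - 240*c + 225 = (c - 5)*(c^3 - 11*c^2 + 39*c - 45) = (c - 5)*(c - 3)*(c^2 - 8*c + 15) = (c - 5)^2*(c - 3)*(c - 3)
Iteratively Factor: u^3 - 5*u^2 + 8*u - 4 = (u - 1)*(u^2 - 4*u + 4) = (u - 2)*(u - 1)*(u - 2)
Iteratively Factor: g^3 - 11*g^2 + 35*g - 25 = (g - 5)*(g^2 - 6*g + 5) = (g - 5)^2*(g - 1)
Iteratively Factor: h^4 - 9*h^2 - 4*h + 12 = (h + 2)*(h^3 - 2*h^2 - 5*h + 6) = (h - 1)*(h + 2)*(h^2 - h - 6) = (h - 1)*(h + 2)^2*(h - 3)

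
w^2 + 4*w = w*(w + 4)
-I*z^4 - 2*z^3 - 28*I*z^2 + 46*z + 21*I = (z - 7*I)*(z + I)*(z + 3*I)*(-I*z + 1)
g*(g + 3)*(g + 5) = g^3 + 8*g^2 + 15*g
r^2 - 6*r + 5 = (r - 5)*(r - 1)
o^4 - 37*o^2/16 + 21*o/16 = o*(o - 1)*(o - 3/4)*(o + 7/4)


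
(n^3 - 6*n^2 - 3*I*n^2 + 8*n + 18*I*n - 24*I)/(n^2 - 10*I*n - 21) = (n^2 - 6*n + 8)/(n - 7*I)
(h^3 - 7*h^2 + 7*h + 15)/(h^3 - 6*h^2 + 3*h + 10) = (h - 3)/(h - 2)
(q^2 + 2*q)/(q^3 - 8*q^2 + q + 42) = q/(q^2 - 10*q + 21)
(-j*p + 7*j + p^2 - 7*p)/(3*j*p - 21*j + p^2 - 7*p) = (-j + p)/(3*j + p)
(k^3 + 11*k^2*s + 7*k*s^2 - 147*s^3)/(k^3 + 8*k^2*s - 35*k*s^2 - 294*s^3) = (-k + 3*s)/(-k + 6*s)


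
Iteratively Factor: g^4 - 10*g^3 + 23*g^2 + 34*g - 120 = (g + 2)*(g^3 - 12*g^2 + 47*g - 60) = (g - 3)*(g + 2)*(g^2 - 9*g + 20) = (g - 5)*(g - 3)*(g + 2)*(g - 4)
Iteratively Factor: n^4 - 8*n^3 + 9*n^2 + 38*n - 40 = (n - 4)*(n^3 - 4*n^2 - 7*n + 10) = (n - 4)*(n - 1)*(n^2 - 3*n - 10) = (n - 5)*(n - 4)*(n - 1)*(n + 2)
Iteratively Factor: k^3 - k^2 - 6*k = (k - 3)*(k^2 + 2*k) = k*(k - 3)*(k + 2)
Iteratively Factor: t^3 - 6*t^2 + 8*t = (t - 4)*(t^2 - 2*t) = t*(t - 4)*(t - 2)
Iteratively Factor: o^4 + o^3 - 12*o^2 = (o)*(o^3 + o^2 - 12*o) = o^2*(o^2 + o - 12) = o^2*(o + 4)*(o - 3)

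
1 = 1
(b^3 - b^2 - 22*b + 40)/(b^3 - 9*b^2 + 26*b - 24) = (b + 5)/(b - 3)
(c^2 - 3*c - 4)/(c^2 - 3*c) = (c^2 - 3*c - 4)/(c*(c - 3))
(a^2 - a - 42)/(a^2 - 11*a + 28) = (a + 6)/(a - 4)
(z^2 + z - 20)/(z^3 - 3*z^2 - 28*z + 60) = (z - 4)/(z^2 - 8*z + 12)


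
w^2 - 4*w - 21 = (w - 7)*(w + 3)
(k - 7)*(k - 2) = k^2 - 9*k + 14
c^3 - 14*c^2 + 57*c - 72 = (c - 8)*(c - 3)^2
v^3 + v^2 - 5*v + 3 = (v - 1)^2*(v + 3)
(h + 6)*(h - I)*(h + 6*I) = h^3 + 6*h^2 + 5*I*h^2 + 6*h + 30*I*h + 36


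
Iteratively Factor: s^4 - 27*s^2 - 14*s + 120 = (s - 5)*(s^3 + 5*s^2 - 2*s - 24) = (s - 5)*(s - 2)*(s^2 + 7*s + 12) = (s - 5)*(s - 2)*(s + 4)*(s + 3)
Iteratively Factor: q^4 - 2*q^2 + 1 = (q + 1)*(q^3 - q^2 - q + 1) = (q + 1)^2*(q^2 - 2*q + 1) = (q - 1)*(q + 1)^2*(q - 1)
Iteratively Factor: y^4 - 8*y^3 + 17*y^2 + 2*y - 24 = (y - 2)*(y^3 - 6*y^2 + 5*y + 12) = (y - 3)*(y - 2)*(y^2 - 3*y - 4) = (y - 3)*(y - 2)*(y + 1)*(y - 4)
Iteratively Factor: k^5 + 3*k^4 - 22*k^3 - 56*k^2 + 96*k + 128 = (k + 1)*(k^4 + 2*k^3 - 24*k^2 - 32*k + 128) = (k + 1)*(k + 4)*(k^3 - 2*k^2 - 16*k + 32) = (k - 2)*(k + 1)*(k + 4)*(k^2 - 16) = (k - 2)*(k + 1)*(k + 4)^2*(k - 4)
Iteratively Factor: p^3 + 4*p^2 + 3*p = (p + 3)*(p^2 + p) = (p + 1)*(p + 3)*(p)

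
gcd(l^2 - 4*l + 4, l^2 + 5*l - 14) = l - 2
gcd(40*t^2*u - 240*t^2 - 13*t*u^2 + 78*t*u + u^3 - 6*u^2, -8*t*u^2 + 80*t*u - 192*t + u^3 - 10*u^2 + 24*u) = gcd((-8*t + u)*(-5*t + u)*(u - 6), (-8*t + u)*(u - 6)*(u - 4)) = 8*t*u - 48*t - u^2 + 6*u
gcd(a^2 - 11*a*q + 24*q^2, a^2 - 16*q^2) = 1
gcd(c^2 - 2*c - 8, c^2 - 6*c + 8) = c - 4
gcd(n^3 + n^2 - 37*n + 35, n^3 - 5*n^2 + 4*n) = n - 1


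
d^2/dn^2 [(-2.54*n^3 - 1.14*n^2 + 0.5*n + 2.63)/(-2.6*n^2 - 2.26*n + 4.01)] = (-2.8421709430404e-14*n^4 + 58.753408*n^3 - 173.472984*n^2 + 121.059444*n - 54.106708)/(17.576*n^6 + 45.8328*n^5 - 41.48352*n^4 - 129.833384*n^3 + 63.980352*n^2 + 109.023078*n - 64.481201)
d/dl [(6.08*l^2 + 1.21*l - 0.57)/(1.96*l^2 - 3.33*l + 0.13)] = (-22.618*l^2 + 3.8152*l - 1.7408)/(3.8416*l^4 - 13.0536*l^3 + 11.5985*l^2 - 0.8658*l + 0.0169)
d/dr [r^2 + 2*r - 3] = 2*r + 2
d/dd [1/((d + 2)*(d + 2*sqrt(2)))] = -(2*d + 2 + 2*sqrt(2))/((d + 2)^2*(d + 2*sqrt(2))^2)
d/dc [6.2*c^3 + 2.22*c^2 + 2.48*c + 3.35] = 18.6*c^2 + 4.44*c + 2.48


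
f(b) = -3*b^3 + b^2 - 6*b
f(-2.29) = 55.01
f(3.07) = -95.80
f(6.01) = -651.19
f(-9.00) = 2322.00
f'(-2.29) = -57.78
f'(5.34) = -251.96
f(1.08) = -9.09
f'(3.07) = -84.68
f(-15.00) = 10440.00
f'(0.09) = -5.89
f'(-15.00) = -2061.00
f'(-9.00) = -753.00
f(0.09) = -0.53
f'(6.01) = -319.06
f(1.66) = -20.93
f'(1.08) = -14.34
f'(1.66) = -27.48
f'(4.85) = -208.00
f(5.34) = -460.34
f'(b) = -9*b^2 + 2*b - 6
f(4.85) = -347.83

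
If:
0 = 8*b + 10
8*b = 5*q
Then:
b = -5/4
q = -2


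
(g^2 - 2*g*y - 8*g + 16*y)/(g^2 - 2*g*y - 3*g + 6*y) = (g - 8)/(g - 3)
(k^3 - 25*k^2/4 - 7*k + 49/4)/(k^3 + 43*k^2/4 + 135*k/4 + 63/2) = (k^2 - 8*k + 7)/(k^2 + 9*k + 18)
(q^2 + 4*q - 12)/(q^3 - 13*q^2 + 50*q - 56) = (q + 6)/(q^2 - 11*q + 28)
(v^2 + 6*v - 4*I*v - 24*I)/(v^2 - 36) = (v - 4*I)/(v - 6)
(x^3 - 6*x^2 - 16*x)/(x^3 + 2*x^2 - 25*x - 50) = x*(x - 8)/(x^2 - 25)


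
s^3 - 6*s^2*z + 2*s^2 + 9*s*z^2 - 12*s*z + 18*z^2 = (s + 2)*(s - 3*z)^2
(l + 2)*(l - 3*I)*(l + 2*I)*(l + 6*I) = l^4 + 2*l^3 + 5*I*l^3 + 12*l^2 + 10*I*l^2 + 24*l + 36*I*l + 72*I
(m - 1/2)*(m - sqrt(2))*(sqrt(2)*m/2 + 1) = sqrt(2)*m^3/2 - sqrt(2)*m^2/4 - sqrt(2)*m + sqrt(2)/2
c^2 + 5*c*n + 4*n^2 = (c + n)*(c + 4*n)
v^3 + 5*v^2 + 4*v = v*(v + 1)*(v + 4)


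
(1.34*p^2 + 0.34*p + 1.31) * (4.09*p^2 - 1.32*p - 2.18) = 5.4806*p^4 - 0.3782*p^3 + 1.9879*p^2 - 2.4704*p - 2.8558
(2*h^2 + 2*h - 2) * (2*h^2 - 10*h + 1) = 4*h^4 - 16*h^3 - 22*h^2 + 22*h - 2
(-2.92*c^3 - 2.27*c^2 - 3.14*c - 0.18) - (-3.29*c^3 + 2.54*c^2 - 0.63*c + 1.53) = 0.37*c^3 - 4.81*c^2 - 2.51*c - 1.71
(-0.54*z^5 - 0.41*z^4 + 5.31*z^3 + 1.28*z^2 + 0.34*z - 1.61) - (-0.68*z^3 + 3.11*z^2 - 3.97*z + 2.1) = -0.54*z^5 - 0.41*z^4 + 5.99*z^3 - 1.83*z^2 + 4.31*z - 3.71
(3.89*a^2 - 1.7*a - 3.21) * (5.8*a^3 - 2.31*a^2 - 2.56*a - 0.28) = 22.562*a^5 - 18.8459*a^4 - 24.6494*a^3 + 10.6779*a^2 + 8.6936*a + 0.8988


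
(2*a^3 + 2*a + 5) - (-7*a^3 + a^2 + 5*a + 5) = 9*a^3 - a^2 - 3*a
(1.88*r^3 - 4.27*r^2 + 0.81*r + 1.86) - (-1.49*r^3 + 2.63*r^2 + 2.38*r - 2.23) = 3.37*r^3 - 6.9*r^2 - 1.57*r + 4.09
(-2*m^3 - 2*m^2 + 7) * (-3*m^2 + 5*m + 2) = 6*m^5 - 4*m^4 - 14*m^3 - 25*m^2 + 35*m + 14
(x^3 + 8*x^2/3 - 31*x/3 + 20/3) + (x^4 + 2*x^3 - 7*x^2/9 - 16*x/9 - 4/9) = x^4 + 3*x^3 + 17*x^2/9 - 109*x/9 + 56/9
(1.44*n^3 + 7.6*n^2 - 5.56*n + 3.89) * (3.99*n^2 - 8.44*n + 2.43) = 5.7456*n^5 + 18.1704*n^4 - 82.8292*n^3 + 80.9155*n^2 - 46.3424*n + 9.4527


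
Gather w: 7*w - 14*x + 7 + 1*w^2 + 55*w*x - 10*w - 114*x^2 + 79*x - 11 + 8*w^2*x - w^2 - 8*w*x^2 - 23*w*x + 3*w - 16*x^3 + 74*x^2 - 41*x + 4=8*w^2*x + w*(-8*x^2 + 32*x) - 16*x^3 - 40*x^2 + 24*x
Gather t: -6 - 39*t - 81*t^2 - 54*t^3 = -54*t^3 - 81*t^2 - 39*t - 6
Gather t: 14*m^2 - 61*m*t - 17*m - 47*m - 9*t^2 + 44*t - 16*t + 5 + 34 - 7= 14*m^2 - 64*m - 9*t^2 + t*(28 - 61*m) + 32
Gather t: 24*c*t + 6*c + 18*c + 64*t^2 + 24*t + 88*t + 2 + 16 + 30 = 24*c + 64*t^2 + t*(24*c + 112) + 48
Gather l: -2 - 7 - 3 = -12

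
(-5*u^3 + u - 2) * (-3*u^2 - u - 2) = 15*u^5 + 5*u^4 + 7*u^3 + 5*u^2 + 4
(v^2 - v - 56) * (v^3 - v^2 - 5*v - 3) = v^5 - 2*v^4 - 60*v^3 + 58*v^2 + 283*v + 168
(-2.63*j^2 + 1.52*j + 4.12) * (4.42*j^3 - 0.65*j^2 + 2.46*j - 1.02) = -11.6246*j^5 + 8.4279*j^4 + 10.7526*j^3 + 3.7438*j^2 + 8.5848*j - 4.2024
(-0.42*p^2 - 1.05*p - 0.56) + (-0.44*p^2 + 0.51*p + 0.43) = -0.86*p^2 - 0.54*p - 0.13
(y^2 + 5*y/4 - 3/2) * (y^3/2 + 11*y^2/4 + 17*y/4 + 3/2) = y^5/2 + 27*y^4/8 + 111*y^3/16 + 43*y^2/16 - 9*y/2 - 9/4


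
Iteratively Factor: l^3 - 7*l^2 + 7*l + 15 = (l - 5)*(l^2 - 2*l - 3) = (l - 5)*(l - 3)*(l + 1)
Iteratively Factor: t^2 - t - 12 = (t - 4)*(t + 3)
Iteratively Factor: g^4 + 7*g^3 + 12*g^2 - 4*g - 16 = (g + 2)*(g^3 + 5*g^2 + 2*g - 8) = (g + 2)^2*(g^2 + 3*g - 4) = (g + 2)^2*(g + 4)*(g - 1)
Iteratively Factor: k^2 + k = (k)*(k + 1)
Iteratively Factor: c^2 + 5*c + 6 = (c + 3)*(c + 2)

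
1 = 1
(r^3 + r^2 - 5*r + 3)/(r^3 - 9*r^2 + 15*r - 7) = (r + 3)/(r - 7)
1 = 1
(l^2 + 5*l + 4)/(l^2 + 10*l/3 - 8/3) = 3*(l + 1)/(3*l - 2)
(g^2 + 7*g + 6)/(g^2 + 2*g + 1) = (g + 6)/(g + 1)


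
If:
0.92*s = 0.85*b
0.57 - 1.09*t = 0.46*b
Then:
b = 1.23913043478261 - 2.3695652173913*t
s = 1.14484877126654 - 2.18927221172023*t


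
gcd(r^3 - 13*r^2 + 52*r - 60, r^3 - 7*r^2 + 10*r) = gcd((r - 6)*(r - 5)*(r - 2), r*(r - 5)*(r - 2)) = r^2 - 7*r + 10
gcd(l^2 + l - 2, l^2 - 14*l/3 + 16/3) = 1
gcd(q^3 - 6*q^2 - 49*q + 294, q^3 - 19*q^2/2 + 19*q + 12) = q - 6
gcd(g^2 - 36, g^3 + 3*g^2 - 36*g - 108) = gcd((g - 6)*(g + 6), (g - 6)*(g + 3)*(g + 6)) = g^2 - 36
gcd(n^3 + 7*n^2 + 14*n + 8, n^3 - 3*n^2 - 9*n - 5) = n + 1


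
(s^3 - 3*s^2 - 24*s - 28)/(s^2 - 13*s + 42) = (s^2 + 4*s + 4)/(s - 6)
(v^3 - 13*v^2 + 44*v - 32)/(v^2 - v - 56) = (v^2 - 5*v + 4)/(v + 7)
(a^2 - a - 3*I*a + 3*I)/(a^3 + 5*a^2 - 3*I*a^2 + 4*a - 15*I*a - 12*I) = (a - 1)/(a^2 + 5*a + 4)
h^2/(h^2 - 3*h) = h/(h - 3)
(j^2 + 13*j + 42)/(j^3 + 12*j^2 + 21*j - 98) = (j + 6)/(j^2 + 5*j - 14)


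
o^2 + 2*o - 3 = (o - 1)*(o + 3)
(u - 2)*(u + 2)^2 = u^3 + 2*u^2 - 4*u - 8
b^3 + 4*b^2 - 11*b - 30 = (b - 3)*(b + 2)*(b + 5)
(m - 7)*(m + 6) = m^2 - m - 42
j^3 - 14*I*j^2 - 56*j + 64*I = (j - 8*I)*(j - 4*I)*(j - 2*I)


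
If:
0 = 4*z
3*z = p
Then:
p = 0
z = 0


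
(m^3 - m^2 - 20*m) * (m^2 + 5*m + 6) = m^5 + 4*m^4 - 19*m^3 - 106*m^2 - 120*m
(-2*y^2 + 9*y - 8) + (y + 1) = -2*y^2 + 10*y - 7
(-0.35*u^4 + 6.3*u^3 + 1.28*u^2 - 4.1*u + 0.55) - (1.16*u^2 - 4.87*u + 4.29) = -0.35*u^4 + 6.3*u^3 + 0.12*u^2 + 0.77*u - 3.74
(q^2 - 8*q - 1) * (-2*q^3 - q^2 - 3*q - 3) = -2*q^5 + 15*q^4 + 7*q^3 + 22*q^2 + 27*q + 3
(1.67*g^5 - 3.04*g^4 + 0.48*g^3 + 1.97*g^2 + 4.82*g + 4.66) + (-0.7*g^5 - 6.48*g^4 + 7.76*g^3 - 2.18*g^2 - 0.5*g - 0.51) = 0.97*g^5 - 9.52*g^4 + 8.24*g^3 - 0.21*g^2 + 4.32*g + 4.15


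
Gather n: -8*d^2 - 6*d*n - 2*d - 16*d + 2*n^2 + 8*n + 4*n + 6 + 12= -8*d^2 - 18*d + 2*n^2 + n*(12 - 6*d) + 18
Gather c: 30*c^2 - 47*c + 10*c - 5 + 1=30*c^2 - 37*c - 4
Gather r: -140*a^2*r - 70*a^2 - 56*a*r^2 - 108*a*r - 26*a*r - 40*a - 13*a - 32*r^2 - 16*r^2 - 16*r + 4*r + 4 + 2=-70*a^2 - 53*a + r^2*(-56*a - 48) + r*(-140*a^2 - 134*a - 12) + 6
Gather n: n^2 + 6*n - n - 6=n^2 + 5*n - 6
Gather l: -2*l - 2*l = -4*l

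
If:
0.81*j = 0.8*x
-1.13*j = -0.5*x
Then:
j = 0.00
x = 0.00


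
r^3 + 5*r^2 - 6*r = r*(r - 1)*(r + 6)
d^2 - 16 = (d - 4)*(d + 4)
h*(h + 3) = h^2 + 3*h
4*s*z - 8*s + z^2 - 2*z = (4*s + z)*(z - 2)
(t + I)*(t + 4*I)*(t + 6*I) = t^3 + 11*I*t^2 - 34*t - 24*I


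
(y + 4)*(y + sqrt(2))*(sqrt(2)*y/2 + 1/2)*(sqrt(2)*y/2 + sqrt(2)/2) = y^4/2 + 3*sqrt(2)*y^3/4 + 5*y^3/2 + 5*y^2/2 + 15*sqrt(2)*y^2/4 + 5*y/2 + 3*sqrt(2)*y + 2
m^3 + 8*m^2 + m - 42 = (m - 2)*(m + 3)*(m + 7)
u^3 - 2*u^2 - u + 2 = (u - 2)*(u - 1)*(u + 1)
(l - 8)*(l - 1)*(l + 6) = l^3 - 3*l^2 - 46*l + 48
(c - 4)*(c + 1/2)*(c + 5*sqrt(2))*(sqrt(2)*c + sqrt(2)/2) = sqrt(2)*c^4 - 3*sqrt(2)*c^3 + 10*c^3 - 30*c^2 - 15*sqrt(2)*c^2/4 - 75*c/2 - sqrt(2)*c - 10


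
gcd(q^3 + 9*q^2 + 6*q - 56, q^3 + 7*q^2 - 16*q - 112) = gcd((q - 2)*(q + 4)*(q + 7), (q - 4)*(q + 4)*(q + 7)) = q^2 + 11*q + 28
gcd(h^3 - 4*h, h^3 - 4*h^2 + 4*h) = h^2 - 2*h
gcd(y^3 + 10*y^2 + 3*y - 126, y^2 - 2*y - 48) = y + 6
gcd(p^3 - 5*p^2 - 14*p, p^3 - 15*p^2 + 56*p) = p^2 - 7*p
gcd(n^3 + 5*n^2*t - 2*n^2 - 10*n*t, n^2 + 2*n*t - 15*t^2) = n + 5*t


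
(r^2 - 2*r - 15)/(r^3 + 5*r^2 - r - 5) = (r^2 - 2*r - 15)/(r^3 + 5*r^2 - r - 5)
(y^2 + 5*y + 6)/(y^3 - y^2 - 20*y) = (y^2 + 5*y + 6)/(y*(y^2 - y - 20))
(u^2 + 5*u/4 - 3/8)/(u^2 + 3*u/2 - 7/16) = 2*(2*u + 3)/(4*u + 7)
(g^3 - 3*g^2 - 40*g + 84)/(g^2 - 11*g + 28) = (g^2 + 4*g - 12)/(g - 4)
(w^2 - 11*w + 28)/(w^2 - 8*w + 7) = (w - 4)/(w - 1)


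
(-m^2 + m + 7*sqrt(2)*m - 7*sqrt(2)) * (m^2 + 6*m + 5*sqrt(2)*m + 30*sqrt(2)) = -m^4 - 5*m^3 + 2*sqrt(2)*m^3 + 10*sqrt(2)*m^2 + 76*m^2 - 12*sqrt(2)*m + 350*m - 420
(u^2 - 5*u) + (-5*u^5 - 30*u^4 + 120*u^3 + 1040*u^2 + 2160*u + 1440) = -5*u^5 - 30*u^4 + 120*u^3 + 1041*u^2 + 2155*u + 1440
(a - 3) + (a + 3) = 2*a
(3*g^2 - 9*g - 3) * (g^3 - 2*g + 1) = 3*g^5 - 9*g^4 - 9*g^3 + 21*g^2 - 3*g - 3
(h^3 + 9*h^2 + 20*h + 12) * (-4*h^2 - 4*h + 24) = -4*h^5 - 40*h^4 - 92*h^3 + 88*h^2 + 432*h + 288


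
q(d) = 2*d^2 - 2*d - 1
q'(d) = 4*d - 2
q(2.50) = 6.50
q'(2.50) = 8.00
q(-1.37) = 5.49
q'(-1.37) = -7.48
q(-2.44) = 15.79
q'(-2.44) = -11.76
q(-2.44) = 15.79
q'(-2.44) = -11.76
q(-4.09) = 40.64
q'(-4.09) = -18.36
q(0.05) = -1.10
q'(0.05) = -1.80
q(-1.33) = 5.20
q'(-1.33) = -7.32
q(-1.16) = 4.01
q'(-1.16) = -6.64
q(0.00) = -1.00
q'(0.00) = -2.00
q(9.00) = 143.00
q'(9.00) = 34.00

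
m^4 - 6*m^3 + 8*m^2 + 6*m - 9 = (m - 3)^2*(m - 1)*(m + 1)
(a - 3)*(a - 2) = a^2 - 5*a + 6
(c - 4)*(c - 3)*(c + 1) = c^3 - 6*c^2 + 5*c + 12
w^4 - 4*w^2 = w^2*(w - 2)*(w + 2)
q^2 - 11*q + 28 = (q - 7)*(q - 4)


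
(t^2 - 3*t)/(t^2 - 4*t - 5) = t*(3 - t)/(-t^2 + 4*t + 5)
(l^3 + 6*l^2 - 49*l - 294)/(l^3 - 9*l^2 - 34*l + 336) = (l + 7)/(l - 8)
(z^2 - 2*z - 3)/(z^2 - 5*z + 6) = (z + 1)/(z - 2)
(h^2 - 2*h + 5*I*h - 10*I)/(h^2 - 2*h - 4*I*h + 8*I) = (h + 5*I)/(h - 4*I)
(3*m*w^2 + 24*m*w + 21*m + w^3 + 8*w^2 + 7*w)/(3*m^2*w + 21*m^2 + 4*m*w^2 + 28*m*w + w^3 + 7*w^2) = (w + 1)/(m + w)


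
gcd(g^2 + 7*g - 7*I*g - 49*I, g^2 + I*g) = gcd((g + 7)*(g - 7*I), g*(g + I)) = 1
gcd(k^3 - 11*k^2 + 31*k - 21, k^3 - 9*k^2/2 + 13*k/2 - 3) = k - 1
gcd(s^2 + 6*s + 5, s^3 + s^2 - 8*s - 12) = 1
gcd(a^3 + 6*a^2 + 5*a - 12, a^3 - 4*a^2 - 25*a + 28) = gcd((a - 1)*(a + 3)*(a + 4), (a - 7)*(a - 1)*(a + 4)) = a^2 + 3*a - 4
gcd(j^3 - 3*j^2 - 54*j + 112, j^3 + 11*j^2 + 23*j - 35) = j + 7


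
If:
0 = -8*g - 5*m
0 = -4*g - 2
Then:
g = -1/2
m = 4/5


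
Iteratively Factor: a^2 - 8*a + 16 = (a - 4)*(a - 4)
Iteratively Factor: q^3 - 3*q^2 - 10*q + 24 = (q + 3)*(q^2 - 6*q + 8) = (q - 4)*(q + 3)*(q - 2)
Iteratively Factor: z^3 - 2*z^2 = (z)*(z^2 - 2*z) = z^2*(z - 2)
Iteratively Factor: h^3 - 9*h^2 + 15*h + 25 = (h - 5)*(h^2 - 4*h - 5) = (h - 5)^2*(h + 1)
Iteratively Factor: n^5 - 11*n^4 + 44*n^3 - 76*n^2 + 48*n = (n - 4)*(n^4 - 7*n^3 + 16*n^2 - 12*n) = (n - 4)*(n - 3)*(n^3 - 4*n^2 + 4*n) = n*(n - 4)*(n - 3)*(n^2 - 4*n + 4) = n*(n - 4)*(n - 3)*(n - 2)*(n - 2)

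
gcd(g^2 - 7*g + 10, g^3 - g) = 1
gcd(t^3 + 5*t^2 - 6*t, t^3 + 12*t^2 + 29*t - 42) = t^2 + 5*t - 6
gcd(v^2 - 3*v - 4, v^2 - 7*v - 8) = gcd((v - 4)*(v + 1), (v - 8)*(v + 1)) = v + 1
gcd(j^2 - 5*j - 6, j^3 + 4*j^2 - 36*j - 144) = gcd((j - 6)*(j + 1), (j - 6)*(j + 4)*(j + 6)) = j - 6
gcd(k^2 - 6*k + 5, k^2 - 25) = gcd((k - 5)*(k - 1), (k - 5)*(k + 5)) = k - 5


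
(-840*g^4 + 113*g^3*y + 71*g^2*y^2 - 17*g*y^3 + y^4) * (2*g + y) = -1680*g^5 - 614*g^4*y + 255*g^3*y^2 + 37*g^2*y^3 - 15*g*y^4 + y^5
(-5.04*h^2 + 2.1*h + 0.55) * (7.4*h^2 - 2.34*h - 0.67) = -37.296*h^4 + 27.3336*h^3 + 2.5328*h^2 - 2.694*h - 0.3685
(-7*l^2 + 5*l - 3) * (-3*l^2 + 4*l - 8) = 21*l^4 - 43*l^3 + 85*l^2 - 52*l + 24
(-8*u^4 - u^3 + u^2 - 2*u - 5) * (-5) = 40*u^4 + 5*u^3 - 5*u^2 + 10*u + 25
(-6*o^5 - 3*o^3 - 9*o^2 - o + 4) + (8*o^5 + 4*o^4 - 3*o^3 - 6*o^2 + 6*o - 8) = 2*o^5 + 4*o^4 - 6*o^3 - 15*o^2 + 5*o - 4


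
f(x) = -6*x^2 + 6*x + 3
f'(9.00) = -102.00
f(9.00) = -429.00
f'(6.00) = -66.00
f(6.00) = -177.00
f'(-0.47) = 11.64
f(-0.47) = -1.15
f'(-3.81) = 51.72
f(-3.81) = -106.96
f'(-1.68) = 26.16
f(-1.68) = -24.01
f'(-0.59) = 13.08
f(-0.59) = -2.63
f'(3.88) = -40.56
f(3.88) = -64.05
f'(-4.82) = 63.84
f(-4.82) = -165.31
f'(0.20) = 3.60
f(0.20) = 3.96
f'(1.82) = -15.84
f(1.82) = -5.95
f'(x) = 6 - 12*x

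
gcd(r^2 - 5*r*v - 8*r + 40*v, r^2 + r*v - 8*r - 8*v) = r - 8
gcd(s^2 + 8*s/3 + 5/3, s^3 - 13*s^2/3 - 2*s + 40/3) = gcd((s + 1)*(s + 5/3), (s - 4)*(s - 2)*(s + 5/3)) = s + 5/3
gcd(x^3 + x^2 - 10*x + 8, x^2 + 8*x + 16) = x + 4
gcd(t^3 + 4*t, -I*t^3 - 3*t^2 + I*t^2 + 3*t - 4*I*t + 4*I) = 1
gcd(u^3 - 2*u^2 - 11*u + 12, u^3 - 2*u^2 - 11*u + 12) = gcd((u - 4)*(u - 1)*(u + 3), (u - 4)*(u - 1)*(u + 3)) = u^3 - 2*u^2 - 11*u + 12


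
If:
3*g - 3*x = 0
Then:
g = x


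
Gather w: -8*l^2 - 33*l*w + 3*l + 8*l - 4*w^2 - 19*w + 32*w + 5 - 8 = -8*l^2 + 11*l - 4*w^2 + w*(13 - 33*l) - 3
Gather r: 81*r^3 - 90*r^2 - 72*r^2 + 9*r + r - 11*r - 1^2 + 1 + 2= 81*r^3 - 162*r^2 - r + 2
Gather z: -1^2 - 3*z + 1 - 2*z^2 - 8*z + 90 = -2*z^2 - 11*z + 90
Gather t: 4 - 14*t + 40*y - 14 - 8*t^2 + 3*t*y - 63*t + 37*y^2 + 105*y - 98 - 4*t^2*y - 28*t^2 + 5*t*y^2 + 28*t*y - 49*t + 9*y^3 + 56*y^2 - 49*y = t^2*(-4*y - 36) + t*(5*y^2 + 31*y - 126) + 9*y^3 + 93*y^2 + 96*y - 108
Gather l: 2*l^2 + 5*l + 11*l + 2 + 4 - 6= 2*l^2 + 16*l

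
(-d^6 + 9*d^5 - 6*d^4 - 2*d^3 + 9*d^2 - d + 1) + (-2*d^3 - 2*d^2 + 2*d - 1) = -d^6 + 9*d^5 - 6*d^4 - 4*d^3 + 7*d^2 + d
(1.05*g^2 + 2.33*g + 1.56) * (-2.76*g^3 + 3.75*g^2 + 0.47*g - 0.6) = -2.898*g^5 - 2.4933*g^4 + 4.9254*g^3 + 6.3151*g^2 - 0.6648*g - 0.936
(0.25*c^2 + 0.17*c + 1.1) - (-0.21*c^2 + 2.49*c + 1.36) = 0.46*c^2 - 2.32*c - 0.26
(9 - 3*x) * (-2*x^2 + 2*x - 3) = 6*x^3 - 24*x^2 + 27*x - 27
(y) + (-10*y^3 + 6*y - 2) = -10*y^3 + 7*y - 2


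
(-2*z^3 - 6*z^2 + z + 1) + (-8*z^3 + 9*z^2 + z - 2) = -10*z^3 + 3*z^2 + 2*z - 1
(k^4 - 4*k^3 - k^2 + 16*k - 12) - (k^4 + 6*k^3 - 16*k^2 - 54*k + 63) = -10*k^3 + 15*k^2 + 70*k - 75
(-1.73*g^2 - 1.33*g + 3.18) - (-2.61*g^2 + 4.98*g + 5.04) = 0.88*g^2 - 6.31*g - 1.86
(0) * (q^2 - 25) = 0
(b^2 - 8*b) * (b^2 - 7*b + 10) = b^4 - 15*b^3 + 66*b^2 - 80*b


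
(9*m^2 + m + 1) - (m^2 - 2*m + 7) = 8*m^2 + 3*m - 6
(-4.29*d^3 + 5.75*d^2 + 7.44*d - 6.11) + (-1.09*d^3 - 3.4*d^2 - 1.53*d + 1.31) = -5.38*d^3 + 2.35*d^2 + 5.91*d - 4.8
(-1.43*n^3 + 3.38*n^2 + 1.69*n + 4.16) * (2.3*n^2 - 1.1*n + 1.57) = -3.289*n^5 + 9.347*n^4 - 2.0761*n^3 + 13.0156*n^2 - 1.9227*n + 6.5312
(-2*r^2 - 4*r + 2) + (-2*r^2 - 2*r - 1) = -4*r^2 - 6*r + 1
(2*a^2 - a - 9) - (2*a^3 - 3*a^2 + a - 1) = -2*a^3 + 5*a^2 - 2*a - 8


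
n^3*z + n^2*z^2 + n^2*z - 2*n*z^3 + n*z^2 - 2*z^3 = (n - z)*(n + 2*z)*(n*z + z)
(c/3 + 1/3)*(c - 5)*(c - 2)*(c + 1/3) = c^4/3 - 17*c^3/9 + c^2/3 + 11*c/3 + 10/9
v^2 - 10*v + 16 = (v - 8)*(v - 2)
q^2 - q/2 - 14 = (q - 4)*(q + 7/2)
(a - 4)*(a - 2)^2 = a^3 - 8*a^2 + 20*a - 16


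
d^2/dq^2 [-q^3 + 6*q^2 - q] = 12 - 6*q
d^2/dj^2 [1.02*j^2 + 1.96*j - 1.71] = 2.04000000000000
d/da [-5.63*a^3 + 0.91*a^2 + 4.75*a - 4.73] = -16.89*a^2 + 1.82*a + 4.75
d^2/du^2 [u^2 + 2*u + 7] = 2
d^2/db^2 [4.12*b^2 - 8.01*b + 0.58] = 8.24000000000000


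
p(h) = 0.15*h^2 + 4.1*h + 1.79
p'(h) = 0.3*h + 4.1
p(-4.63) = -13.98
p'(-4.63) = 2.71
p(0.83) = 5.30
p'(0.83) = 4.35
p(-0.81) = -1.43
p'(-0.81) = 3.86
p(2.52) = 13.07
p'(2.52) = 4.86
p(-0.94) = -1.93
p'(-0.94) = 3.82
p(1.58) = 8.64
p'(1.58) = 4.57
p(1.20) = 6.93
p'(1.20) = 4.46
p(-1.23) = -3.03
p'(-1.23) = 3.73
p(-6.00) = -17.41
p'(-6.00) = 2.30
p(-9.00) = -22.96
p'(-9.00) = 1.40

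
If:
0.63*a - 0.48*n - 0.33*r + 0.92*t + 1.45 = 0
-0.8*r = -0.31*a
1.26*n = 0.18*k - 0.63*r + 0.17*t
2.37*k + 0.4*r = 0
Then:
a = -1.42632481777186*t - 2.41824001676799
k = 0.0932828467319149*t + 0.158154937805502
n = 0.424597189325635*t + 0.491127565792442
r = -0.552700866886596*t - 0.937068006497597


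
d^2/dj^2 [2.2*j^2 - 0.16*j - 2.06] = 4.40000000000000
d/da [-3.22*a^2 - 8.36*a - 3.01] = -6.44*a - 8.36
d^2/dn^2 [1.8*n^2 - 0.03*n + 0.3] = 3.60000000000000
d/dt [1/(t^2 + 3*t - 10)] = (-2*t - 3)/(t^2 + 3*t - 10)^2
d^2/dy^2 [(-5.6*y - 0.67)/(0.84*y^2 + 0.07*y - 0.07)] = (-(1.68*y + 0.07)*(3.36*y + 0.14)*(5.6*y + 0.67) + (28.224*y + 1.9096)*(0.84*y^2 + 0.07*y - 0.07))/(0.84*y^2 + 0.07*y - 0.07)^3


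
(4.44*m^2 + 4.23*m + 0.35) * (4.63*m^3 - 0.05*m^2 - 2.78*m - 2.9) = 20.5572*m^5 + 19.3629*m^4 - 10.9342*m^3 - 24.6529*m^2 - 13.24*m - 1.015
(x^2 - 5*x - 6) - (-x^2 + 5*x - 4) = 2*x^2 - 10*x - 2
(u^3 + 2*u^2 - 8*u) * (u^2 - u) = u^5 + u^4 - 10*u^3 + 8*u^2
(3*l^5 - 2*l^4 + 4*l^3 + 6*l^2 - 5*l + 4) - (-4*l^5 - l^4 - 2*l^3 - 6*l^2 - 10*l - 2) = 7*l^5 - l^4 + 6*l^3 + 12*l^2 + 5*l + 6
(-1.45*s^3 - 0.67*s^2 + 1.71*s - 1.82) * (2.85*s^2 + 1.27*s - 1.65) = -4.1325*s^5 - 3.751*s^4 + 6.4151*s^3 - 1.9098*s^2 - 5.1329*s + 3.003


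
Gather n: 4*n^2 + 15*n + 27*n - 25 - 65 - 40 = 4*n^2 + 42*n - 130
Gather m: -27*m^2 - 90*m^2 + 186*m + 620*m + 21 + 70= -117*m^2 + 806*m + 91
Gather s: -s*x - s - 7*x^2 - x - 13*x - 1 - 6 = s*(-x - 1) - 7*x^2 - 14*x - 7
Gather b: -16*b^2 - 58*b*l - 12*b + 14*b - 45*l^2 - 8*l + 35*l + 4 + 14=-16*b^2 + b*(2 - 58*l) - 45*l^2 + 27*l + 18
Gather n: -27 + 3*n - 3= 3*n - 30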